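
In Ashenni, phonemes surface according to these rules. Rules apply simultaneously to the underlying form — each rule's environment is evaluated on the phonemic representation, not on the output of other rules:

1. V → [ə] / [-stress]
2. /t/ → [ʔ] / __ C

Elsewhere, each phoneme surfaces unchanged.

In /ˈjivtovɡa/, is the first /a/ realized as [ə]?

/a/ — word-final, in an unstressed syllable — surfaces as [ə] (rule 1).
The actual realization is [ə], which matches [ə].

Yes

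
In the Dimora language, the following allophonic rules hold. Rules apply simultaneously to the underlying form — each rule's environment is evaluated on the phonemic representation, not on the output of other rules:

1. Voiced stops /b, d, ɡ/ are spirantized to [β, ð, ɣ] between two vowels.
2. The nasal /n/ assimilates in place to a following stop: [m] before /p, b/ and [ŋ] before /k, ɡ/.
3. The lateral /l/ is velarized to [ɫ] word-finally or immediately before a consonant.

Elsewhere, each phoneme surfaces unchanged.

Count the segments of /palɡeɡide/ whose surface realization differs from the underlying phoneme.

Segments that undergo a rule: /l/ → [ɫ] (rule 3); /ɡ/ → [ɣ] (rule 1); /d/ → [ð] (rule 1).
All other segments surface unchanged.

3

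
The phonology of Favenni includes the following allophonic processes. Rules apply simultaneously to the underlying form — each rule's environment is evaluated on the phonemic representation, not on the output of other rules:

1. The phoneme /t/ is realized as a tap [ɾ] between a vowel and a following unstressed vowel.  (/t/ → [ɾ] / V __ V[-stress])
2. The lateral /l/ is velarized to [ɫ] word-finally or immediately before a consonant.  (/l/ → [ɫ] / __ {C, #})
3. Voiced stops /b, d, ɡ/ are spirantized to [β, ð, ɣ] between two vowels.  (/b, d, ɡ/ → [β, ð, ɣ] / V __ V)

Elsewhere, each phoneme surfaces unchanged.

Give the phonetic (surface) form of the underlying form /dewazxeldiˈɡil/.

/d/ (word-initial): rule 3 targets it, but not between two vowels → unchanged [d].
Rule 2 applies to /l/ (between /e/ and /d/: word-finally or immediately before a consonant) → [ɫ].
/d/ (between /l/ and /i/) is in the target of rule 3 but the environment (between two vowels) is not met → [d].
/ɡ/ — between /i/ and /i/, between two vowels — surfaces as [ɣ] (rule 3).
/l/ — word-final, word-finally or immediately before a consonant — surfaces as [ɫ] (rule 2).

[dewazxeɫdiˈɣiɫ]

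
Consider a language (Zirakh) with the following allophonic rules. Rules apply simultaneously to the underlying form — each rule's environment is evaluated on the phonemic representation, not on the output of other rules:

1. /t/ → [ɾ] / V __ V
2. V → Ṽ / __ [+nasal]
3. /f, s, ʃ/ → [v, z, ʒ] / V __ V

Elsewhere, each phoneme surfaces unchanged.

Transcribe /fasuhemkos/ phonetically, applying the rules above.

[fazuhẽmkos]

/f/ (word-initial) fails the environment for rule 3, so it stays [f].
/a/ — between /f/ and /s/; rule 2 does not apply here → [a].
/s/ meets the environment for rule 3 (between two vowels) → [z].
/u/ (between /s/ and /h/) is in the target of rule 2 but the environment (before a nasal consonant) is not met → [u].
/e/ meets the environment for rule 2 (before a nasal consonant) → [ẽ].
/o/ — between /k/ and /s/; rule 2 does not apply here → [o].
/s/ (word-final): rule 3 targets it, but not between two vowels → unchanged [s].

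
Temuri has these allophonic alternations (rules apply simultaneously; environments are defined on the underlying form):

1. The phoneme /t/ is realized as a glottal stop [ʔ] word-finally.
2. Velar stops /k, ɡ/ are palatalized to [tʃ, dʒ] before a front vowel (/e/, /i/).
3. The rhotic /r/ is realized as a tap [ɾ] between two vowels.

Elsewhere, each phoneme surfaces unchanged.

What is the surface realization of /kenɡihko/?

Rule 2 applies to /k/ (word-initial: before a front vowel) → [tʃ].
/e/ stays [e].
/n/ stays [n].
/ɡ/ — between /n/ and /i/, before a front vowel — surfaces as [dʒ] (rule 2).
/i/ — not in any rule's target class → [i].
/h/ stays [h].
/k/ — between /h/ and /o/; rule 2 does not apply here → [k].
/o/ (word-final) is unaffected → [o].

[tʃendʒihko]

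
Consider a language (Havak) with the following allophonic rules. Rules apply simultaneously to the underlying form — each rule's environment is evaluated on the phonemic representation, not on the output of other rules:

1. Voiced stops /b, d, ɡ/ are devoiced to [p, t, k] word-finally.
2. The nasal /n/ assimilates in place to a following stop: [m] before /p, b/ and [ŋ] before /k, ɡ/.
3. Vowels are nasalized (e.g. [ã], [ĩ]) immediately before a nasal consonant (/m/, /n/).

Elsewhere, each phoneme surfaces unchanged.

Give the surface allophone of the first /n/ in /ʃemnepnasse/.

[n]

/n/ — between /m/ and /e/; rule 2 does not apply here → [n].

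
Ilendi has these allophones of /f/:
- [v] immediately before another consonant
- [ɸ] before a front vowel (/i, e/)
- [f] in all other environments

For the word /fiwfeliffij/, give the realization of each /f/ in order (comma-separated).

[ɸ], [ɸ], [v], [ɸ]

Occurrence 1 (position 1): before a front vowel (/i, e/) → [ɸ].
Occurrence 2 (position 4): before a front vowel (/i, e/) → [ɸ].
Occurrence 3 (position 8): immediately before another consonant → [v].
Occurrence 4 (position 9): before a front vowel (/i, e/) → [ɸ].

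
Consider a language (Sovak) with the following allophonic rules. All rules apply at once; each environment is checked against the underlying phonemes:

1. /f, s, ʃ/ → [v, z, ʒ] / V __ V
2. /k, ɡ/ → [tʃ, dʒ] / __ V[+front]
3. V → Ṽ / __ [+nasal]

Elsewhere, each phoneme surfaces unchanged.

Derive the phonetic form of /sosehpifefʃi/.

/s/ — word-initial; rule 1 does not apply here → [s].
/o/ — between /s/ and /s/; rule 3 does not apply here → [o].
/s/ (between /o/ and /e/) occurs between two vowels → [z] by rule 1.
/e/ (between /s/ and /h/) is in the target of rule 3 but the environment (before a nasal consonant) is not met → [e].
/h/ (between /e/ and /p/): no rule targets it → [h].
/p/ stays [p].
/i/ (between /p/ and /f/): rule 3 targets it, but not before a nasal consonant → unchanged [i].
/f/ (between /i/ and /e/) occurs between two vowels → [v] by rule 1.
/e/ (between /f/ and /f/) is in the target of rule 3 but the environment (before a nasal consonant) is not met → [e].
/f/ — between /e/ and /ʃ/; rule 1 does not apply here → [f].
/ʃ/ (between /f/ and /i/) fails the environment for rule 1, so it stays [ʃ].
/i/ — word-final; rule 3 does not apply here → [i].

[sozehpivefʃi]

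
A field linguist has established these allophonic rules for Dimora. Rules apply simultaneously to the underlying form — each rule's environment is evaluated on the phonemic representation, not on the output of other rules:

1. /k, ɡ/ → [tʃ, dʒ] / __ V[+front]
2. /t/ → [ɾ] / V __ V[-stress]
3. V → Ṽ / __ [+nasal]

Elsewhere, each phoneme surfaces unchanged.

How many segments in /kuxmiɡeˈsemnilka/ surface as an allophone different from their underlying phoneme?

Segments that undergo a rule: /ɡ/ → [dʒ] (rule 1); /e/ → [ẽ] (rule 3).
All other segments surface unchanged.

2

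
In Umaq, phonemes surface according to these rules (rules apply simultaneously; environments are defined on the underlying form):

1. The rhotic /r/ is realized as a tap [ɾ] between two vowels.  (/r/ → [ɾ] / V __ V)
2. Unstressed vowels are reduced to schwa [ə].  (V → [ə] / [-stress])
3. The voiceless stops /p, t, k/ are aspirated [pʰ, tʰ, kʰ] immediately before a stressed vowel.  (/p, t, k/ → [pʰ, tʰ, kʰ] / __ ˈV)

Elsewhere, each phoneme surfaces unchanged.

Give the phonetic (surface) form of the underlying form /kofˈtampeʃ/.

/k/ — word-initial; rule 3 does not apply here → [k].
Rule 2 applies to /o/ (between /k/ and /f/: in an unstressed syllable) → [ə].
/f/ (between /o/ and /t/) is unaffected → [f].
/t/ — between /f/ and /a/, immediately before a stressed vowel — surfaces as [tʰ] (rule 3).
/a/ (between /t/ and /m/) is in the target of rule 2 but the environment (in an unstressed syllable) is not met → [a].
/m/ (between /a/ and /p/) is unaffected → [m].
/p/ (between /m/ and /e/) is in the target of rule 3 but the environment (immediately before a stressed vowel) is not met → [p].
/e/ (between /p/ and /ʃ/) occurs in an unstressed syllable → [ə] by rule 2.
/ʃ/ — not in any rule's target class → [ʃ].

[kəfˈtʰampəʃ]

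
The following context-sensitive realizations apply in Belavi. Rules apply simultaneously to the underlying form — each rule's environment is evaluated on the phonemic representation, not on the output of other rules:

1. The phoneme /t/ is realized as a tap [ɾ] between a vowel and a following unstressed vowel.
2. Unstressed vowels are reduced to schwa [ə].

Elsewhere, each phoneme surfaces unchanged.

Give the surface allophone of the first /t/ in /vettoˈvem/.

[t]

/t/ — between /e/ and /t/; rule 1 does not apply here → [t].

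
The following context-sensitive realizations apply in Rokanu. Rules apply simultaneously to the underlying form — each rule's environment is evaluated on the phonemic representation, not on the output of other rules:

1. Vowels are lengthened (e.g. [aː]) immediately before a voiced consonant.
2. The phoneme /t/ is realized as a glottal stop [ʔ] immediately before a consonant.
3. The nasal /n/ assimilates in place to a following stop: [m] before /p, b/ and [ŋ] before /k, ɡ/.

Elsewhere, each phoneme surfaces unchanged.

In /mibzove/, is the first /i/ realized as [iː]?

Yes

/i/ — between /m/ and /b/, before a voiced consonant — surfaces as [iː] (rule 1).
The actual realization is [iː], which matches [iː].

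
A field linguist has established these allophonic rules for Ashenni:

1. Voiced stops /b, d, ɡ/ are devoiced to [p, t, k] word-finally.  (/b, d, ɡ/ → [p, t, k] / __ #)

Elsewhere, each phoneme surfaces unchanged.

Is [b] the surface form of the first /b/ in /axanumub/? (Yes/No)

/b/ (word-final) occurs word-finally → [p] by rule 1.
The actual realization is [p], not [b].

No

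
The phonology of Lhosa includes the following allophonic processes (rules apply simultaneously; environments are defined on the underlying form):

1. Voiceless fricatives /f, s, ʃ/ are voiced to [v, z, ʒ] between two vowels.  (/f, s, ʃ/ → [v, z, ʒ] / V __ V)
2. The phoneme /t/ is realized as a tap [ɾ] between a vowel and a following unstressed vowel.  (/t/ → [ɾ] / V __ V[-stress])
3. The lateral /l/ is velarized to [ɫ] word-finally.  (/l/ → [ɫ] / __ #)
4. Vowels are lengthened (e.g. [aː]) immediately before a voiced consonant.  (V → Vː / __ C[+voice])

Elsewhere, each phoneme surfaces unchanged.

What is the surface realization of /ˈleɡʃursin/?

/l/ (word-initial) fails the environment for rule 3, so it stays [l].
/e/ — between /l/ and /ɡ/, before a voiced consonant — surfaces as [eː] (rule 4).
/ʃ/ (between /ɡ/ and /u/) is in the target of rule 1 but the environment (between two vowels) is not met → [ʃ].
/u/ (between /ʃ/ and /r/): before a voiced consonant, so rule 4 applies → [uː].
/s/ (between /r/ and /i/) fails the environment for rule 1, so it stays [s].
/i/ (between /s/ and /n/): before a voiced consonant, so rule 4 applies → [iː].

[ˈleːɡʃuːrsiːn]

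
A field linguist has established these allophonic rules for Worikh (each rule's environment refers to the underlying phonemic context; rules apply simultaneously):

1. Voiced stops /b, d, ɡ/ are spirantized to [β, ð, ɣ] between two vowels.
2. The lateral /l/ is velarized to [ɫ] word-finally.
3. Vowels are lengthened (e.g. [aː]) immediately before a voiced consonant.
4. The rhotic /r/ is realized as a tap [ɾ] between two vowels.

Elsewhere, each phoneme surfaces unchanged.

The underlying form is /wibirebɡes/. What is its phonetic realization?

[wiːβiːɾeːbɡes]

Rule 3 applies to /i/ (between /w/ and /b/: before a voiced consonant) → [iː].
/b/ — between /i/ and /i/, between two vowels — surfaces as [β] (rule 1).
/i/ meets the environment for rule 3 (before a voiced consonant) → [iː].
/r/ meets the environment for rule 4 (between two vowels) → [ɾ].
/e/ (between /r/ and /b/): before a voiced consonant, so rule 3 applies → [eː].
/b/ — between /e/ and /ɡ/; rule 1 does not apply here → [b].
/ɡ/ (between /b/ and /e/) is in the target of rule 1 but the environment (between two vowels) is not met → [ɡ].
/e/ (between /ɡ/ and /s/) fails the environment for rule 3, so it stays [e].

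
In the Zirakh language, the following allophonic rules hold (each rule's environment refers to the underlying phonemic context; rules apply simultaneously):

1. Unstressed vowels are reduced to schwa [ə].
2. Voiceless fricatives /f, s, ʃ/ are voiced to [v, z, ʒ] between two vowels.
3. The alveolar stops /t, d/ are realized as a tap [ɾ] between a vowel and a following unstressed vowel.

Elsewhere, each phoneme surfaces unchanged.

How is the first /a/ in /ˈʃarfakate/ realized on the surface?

[a]

/a/ (between /ʃ/ and /r/) fails the environment for rule 1, so it stays [a].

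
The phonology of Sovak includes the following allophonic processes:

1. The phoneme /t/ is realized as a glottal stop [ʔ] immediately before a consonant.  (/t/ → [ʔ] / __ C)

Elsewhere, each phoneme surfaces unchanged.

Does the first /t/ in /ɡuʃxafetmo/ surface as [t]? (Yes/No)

/t/ (between /e/ and /m/): immediately before a consonant, so rule 1 applies → [ʔ].
The actual realization is [ʔ], not [t].

No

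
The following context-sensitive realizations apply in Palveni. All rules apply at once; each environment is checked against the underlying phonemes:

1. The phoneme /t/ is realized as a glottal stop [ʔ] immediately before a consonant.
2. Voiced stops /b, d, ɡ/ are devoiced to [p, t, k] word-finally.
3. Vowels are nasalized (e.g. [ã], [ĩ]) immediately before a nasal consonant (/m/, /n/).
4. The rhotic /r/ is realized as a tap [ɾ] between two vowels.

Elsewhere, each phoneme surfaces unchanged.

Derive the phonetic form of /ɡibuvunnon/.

[ɡibuvũnnõn]

/ɡ/ — word-initial; rule 2 does not apply here → [ɡ].
/i/ (between /ɡ/ and /b/): rule 3 targets it, but not before a nasal consonant → unchanged [i].
/b/ — between /i/ and /u/; rule 2 does not apply here → [b].
/u/ (between /b/ and /v/) is in the target of rule 3 but the environment (before a nasal consonant) is not met → [u].
/v/ — not in any rule's target class → [v].
Rule 3 applies to /u/ (between /v/ and /n/: before a nasal consonant) → [ũ].
/n/ — not in any rule's target class → [n].
/n/ stays [n].
Rule 3 applies to /o/ (between /n/ and /n/: before a nasal consonant) → [õ].
/n/ (word-final) is unaffected → [n].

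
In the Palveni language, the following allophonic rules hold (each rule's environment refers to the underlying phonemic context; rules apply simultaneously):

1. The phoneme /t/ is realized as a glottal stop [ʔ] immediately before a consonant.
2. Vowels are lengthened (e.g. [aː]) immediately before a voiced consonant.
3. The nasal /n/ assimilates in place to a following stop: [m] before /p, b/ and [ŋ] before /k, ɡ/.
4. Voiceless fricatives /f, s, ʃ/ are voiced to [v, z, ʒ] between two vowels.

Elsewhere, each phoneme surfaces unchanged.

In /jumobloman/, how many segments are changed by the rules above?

4

Segments that undergo a rule: /u/ → [uː] (rule 2); /o/ → [oː] (rule 2); /o/ → [oː] (rule 2); /a/ → [aː] (rule 2).
All other segments surface unchanged.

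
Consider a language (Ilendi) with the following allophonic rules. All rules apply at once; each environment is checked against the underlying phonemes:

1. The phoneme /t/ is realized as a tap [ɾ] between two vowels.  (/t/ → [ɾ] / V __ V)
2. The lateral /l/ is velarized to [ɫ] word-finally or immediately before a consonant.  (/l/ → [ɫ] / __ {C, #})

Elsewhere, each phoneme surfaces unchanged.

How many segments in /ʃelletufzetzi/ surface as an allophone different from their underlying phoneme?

Segments that undergo a rule: /l/ → [ɫ] (rule 2); /t/ → [ɾ] (rule 1).
All other segments surface unchanged.

2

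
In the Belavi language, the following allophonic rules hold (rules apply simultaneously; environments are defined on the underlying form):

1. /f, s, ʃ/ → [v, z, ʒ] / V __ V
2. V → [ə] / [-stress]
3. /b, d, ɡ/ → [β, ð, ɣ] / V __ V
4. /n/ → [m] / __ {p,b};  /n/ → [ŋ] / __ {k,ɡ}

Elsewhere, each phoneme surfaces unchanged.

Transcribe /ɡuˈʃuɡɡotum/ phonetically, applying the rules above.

[ɡəˈʒuɡɡətəm]

/ɡ/ (word-initial): rule 3 targets it, but not between two vowels → unchanged [ɡ].
/u/ — between /ɡ/ and /ʃ/, in an unstressed syllable — surfaces as [ə] (rule 2).
/ʃ/ (between /u/ and /u/): between two vowels, so rule 1 applies → [ʒ].
/u/ — between /ʃ/ and /ɡ/; rule 2 does not apply here → [u].
/ɡ/ (between /u/ and /ɡ/): rule 3 targets it, but not between two vowels → unchanged [ɡ].
/ɡ/ (between /ɡ/ and /o/) is in the target of rule 3 but the environment (between two vowels) is not met → [ɡ].
/o/ meets the environment for rule 2 (in an unstressed syllable) → [ə].
/u/ (between /t/ and /m/): in an unstressed syllable, so rule 2 applies → [ə].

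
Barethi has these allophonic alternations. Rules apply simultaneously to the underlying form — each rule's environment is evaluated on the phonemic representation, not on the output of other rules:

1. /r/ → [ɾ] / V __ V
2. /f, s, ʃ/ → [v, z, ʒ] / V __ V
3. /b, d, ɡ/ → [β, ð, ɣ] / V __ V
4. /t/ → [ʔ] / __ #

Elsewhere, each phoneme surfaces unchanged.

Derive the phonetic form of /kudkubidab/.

[kudkuβiðab]

/k/ (word-initial): no rule targets it → [k].
/u/ stays [u].
/d/ (between /u/ and /k/) fails the environment for rule 3, so it stays [d].
/k/ (between /d/ and /u/): no rule targets it → [k].
/u/ (between /k/ and /b/): no rule targets it → [u].
/b/ (between /u/ and /i/): between two vowels, so rule 3 applies → [β].
/i/ — not in any rule's target class → [i].
Rule 3 applies to /d/ (between /i/ and /a/: between two vowels) → [ð].
/a/ (between /d/ and /b/): no rule targets it → [a].
/b/ (word-final): rule 3 targets it, but not between two vowels → unchanged [b].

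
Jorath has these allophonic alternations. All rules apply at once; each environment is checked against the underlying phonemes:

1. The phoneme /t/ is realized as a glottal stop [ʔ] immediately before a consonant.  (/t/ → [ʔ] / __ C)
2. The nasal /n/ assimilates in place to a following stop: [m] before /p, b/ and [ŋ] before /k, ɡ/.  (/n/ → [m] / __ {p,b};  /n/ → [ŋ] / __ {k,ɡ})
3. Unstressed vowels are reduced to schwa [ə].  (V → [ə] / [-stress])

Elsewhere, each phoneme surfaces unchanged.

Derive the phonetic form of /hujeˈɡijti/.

/h/ (word-initial): no rule targets it → [h].
Rule 3 applies to /u/ (between /h/ and /j/: in an unstressed syllable) → [ə].
/j/ (between /u/ and /e/): no rule targets it → [j].
/e/ (between /j/ and /ɡ/) occurs in an unstressed syllable → [ə] by rule 3.
/ɡ/ stays [ɡ].
/i/ (between /ɡ/ and /j/) is in the target of rule 3 but the environment (in an unstressed syllable) is not met → [i].
/j/ (between /i/ and /t/) is unaffected → [j].
/t/ — between /j/ and /i/; rule 1 does not apply here → [t].
/i/ (word-final): in an unstressed syllable, so rule 3 applies → [ə].

[həjəˈɡijtə]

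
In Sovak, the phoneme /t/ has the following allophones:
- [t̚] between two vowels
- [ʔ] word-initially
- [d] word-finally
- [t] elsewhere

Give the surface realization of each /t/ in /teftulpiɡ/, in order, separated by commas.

Occurrence 1 (position 1): word-initially → [ʔ].
Occurrence 2 (position 4): no conditioning environment matches → elsewhere allophone [t].

[ʔ], [t]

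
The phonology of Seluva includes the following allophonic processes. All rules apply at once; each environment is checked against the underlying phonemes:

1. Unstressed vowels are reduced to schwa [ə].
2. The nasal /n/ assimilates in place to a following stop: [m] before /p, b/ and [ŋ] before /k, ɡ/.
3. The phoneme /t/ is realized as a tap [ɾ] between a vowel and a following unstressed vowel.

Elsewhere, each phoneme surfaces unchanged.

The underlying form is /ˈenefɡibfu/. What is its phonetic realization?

[ˈenəfɡəbfə]

/e/ (word-initial) fails the environment for rule 1, so it stays [e].
/n/ (between /e/ and /e/) fails the environment for rule 2, so it stays [n].
Rule 1 applies to /e/ (between /n/ and /f/: in an unstressed syllable) → [ə].
/f/ (between /e/ and /ɡ/): no rule targets it → [f].
/ɡ/ stays [ɡ].
/i/ — between /ɡ/ and /b/, in an unstressed syllable — surfaces as [ə] (rule 1).
/b/ stays [b].
/f/ (between /b/ and /u/) is unaffected → [f].
/u/ — word-final, in an unstressed syllable — surfaces as [ə] (rule 1).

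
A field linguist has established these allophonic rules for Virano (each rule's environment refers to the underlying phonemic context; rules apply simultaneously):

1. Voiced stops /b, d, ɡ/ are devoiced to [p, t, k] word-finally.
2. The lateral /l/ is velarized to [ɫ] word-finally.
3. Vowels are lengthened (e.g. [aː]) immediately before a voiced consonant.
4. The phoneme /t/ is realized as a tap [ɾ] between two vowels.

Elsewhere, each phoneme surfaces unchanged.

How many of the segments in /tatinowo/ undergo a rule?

Segments that undergo a rule: /t/ → [ɾ] (rule 4); /i/ → [iː] (rule 3); /o/ → [oː] (rule 3).
All other segments surface unchanged.

3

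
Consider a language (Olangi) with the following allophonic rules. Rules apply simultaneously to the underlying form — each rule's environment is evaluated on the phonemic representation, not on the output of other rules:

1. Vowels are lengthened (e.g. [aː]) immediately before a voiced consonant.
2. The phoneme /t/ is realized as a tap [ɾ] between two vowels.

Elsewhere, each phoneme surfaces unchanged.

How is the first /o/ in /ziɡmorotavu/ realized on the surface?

Rule 1 applies to /o/ (between /m/ and /r/: before a voiced consonant) → [oː].

[oː]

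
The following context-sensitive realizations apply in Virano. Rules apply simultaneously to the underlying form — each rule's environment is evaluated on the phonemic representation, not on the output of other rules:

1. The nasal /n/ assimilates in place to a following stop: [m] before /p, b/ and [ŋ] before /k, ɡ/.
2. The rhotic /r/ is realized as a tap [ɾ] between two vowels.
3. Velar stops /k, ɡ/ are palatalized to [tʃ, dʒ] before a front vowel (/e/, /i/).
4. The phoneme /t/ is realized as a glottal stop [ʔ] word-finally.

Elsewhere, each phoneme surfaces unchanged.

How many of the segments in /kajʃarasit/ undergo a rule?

2

Segments that undergo a rule: /r/ → [ɾ] (rule 2); /t/ → [ʔ] (rule 4).
All other segments surface unchanged.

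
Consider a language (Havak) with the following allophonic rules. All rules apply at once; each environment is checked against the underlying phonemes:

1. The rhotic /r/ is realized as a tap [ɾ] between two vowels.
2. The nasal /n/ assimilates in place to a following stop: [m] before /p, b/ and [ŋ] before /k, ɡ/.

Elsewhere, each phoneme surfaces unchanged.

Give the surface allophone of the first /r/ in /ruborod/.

[r]

/r/ (word-initial): rule 1 targets it, but not between two vowels → unchanged [r].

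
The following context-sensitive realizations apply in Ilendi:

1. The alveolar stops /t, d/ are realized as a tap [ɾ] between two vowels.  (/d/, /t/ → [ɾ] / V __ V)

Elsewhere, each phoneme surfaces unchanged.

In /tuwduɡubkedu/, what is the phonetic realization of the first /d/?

/d/ — between /w/ and /u/; rule 1 does not apply here → [d].

[d]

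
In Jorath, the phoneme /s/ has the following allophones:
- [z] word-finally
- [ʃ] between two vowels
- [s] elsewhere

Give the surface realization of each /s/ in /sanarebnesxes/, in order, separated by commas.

Occurrence 1 (position 1): no conditioning environment matches → elsewhere allophone [s].
Occurrence 2 (position 10): no conditioning environment matches → elsewhere allophone [s].
Occurrence 3 (position 13): word-finally → [z].

[s], [s], [z]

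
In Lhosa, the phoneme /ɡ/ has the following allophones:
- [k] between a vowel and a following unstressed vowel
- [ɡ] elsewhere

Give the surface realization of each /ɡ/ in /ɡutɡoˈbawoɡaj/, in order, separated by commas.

[ɡ], [ɡ], [k]

Occurrence 1 (position 1): no conditioning environment matches → elsewhere allophone [ɡ].
Occurrence 2 (position 4): no conditioning environment matches → elsewhere allophone [ɡ].
Occurrence 3 (position 10): between a vowel and a following unstressed vowel → [k].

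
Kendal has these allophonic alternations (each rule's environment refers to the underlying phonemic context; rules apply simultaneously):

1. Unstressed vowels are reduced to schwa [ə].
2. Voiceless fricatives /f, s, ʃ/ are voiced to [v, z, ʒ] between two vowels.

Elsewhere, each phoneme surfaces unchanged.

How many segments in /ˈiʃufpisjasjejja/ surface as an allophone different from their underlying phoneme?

Segments that undergo a rule: /ʃ/ → [ʒ] (rule 2); /u/ → [ə] (rule 1); /i/ → [ə] (rule 1); /a/ → [ə] (rule 1); /e/ → [ə] (rule 1); /a/ → [ə] (rule 1).
All other segments surface unchanged.

6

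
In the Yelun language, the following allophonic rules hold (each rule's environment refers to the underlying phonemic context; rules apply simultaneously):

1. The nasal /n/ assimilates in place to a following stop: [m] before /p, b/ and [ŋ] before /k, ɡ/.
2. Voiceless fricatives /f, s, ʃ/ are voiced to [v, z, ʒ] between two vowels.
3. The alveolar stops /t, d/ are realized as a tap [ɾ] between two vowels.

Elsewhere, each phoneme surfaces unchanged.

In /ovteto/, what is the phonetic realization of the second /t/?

[ɾ]

/t/ meets the environment for rule 3 (between two vowels) → [ɾ].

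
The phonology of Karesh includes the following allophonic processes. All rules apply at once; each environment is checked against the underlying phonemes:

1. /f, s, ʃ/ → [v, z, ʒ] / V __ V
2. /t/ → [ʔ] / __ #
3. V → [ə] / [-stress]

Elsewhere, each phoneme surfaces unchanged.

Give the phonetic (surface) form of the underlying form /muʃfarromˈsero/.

Rule 3 applies to /u/ (between /m/ and /ʃ/: in an unstressed syllable) → [ə].
/ʃ/ — between /u/ and /f/; rule 1 does not apply here → [ʃ].
/f/ (between /ʃ/ and /a/): rule 1 targets it, but not between two vowels → unchanged [f].
/a/ meets the environment for rule 3 (in an unstressed syllable) → [ə].
/o/ (between /r/ and /m/): in an unstressed syllable, so rule 3 applies → [ə].
/s/ (between /m/ and /e/) is in the target of rule 1 but the environment (between two vowels) is not met → [s].
/e/ — between /s/ and /r/; rule 3 does not apply here → [e].
/o/ meets the environment for rule 3 (in an unstressed syllable) → [ə].

[məʃfərrəmˈserə]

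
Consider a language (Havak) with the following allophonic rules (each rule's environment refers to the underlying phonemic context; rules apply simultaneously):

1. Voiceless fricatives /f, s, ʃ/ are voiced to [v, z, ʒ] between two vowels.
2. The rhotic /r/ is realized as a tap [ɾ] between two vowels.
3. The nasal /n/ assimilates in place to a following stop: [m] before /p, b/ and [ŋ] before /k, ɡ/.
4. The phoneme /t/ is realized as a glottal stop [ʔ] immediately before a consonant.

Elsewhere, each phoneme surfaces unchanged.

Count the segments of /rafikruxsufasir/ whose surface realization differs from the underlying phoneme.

Segments that undergo a rule: /f/ → [v] (rule 1); /f/ → [v] (rule 1); /s/ → [z] (rule 1).
All other segments surface unchanged.

3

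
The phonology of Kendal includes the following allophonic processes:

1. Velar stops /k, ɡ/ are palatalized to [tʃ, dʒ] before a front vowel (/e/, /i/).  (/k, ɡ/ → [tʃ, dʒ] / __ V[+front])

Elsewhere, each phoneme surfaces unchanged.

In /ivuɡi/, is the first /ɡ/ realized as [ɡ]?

No

/ɡ/ — between /u/ and /i/, before a front vowel — surfaces as [dʒ] (rule 1).
The actual realization is [dʒ], not [ɡ].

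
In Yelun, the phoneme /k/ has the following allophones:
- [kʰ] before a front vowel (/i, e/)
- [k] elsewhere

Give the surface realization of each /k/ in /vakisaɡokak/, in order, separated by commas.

Occurrence 1 (position 3): before a front vowel (/i, e/) → [kʰ].
Occurrence 2 (position 9): no conditioning environment matches → elsewhere allophone [k].
Occurrence 3 (position 11): no conditioning environment matches → elsewhere allophone [k].

[kʰ], [k], [k]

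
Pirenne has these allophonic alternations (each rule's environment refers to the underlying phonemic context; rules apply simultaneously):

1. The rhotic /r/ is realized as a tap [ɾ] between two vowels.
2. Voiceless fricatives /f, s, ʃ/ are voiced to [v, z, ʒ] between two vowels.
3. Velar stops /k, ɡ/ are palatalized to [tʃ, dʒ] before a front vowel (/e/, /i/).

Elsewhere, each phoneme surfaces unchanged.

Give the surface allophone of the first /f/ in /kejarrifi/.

[v]

/f/ (between /i/ and /i/) occurs between two vowels → [v] by rule 2.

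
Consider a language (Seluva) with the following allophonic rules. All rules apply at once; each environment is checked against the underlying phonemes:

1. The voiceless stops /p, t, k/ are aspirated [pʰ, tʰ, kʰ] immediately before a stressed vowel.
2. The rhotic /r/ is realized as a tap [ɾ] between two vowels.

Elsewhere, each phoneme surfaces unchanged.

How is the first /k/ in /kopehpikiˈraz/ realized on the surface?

[k]

/k/ (word-initial): rule 1 targets it, but not immediately before a stressed vowel → unchanged [k].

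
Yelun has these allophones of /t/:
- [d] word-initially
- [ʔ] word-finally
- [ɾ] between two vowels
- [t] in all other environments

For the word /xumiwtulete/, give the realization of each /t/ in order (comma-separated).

Occurrence 1 (position 6): no conditioning environment matches → elsewhere allophone [t].
Occurrence 2 (position 10): between two vowels → [ɾ].

[t], [ɾ]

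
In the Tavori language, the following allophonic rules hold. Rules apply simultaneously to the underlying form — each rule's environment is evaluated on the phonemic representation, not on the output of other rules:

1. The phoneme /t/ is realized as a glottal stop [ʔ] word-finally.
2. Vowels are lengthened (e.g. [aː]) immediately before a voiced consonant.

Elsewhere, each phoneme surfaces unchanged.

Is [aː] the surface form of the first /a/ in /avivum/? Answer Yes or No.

Yes

Rule 2 applies to /a/ (word-initial: before a voiced consonant) → [aː].
The actual realization is [aː], which matches [aː].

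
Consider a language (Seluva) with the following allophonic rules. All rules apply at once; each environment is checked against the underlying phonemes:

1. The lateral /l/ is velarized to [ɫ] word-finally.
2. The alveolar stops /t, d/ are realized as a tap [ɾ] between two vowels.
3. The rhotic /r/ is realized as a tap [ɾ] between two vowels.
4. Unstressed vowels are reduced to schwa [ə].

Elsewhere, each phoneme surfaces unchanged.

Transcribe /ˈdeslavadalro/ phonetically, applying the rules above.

[ˈdesləvəɾəlrə]

/d/ — word-initial; rule 2 does not apply here → [d].
/e/ — between /d/ and /s/; rule 4 does not apply here → [e].
/s/ (between /e/ and /l/) is unaffected → [s].
/l/ — between /s/ and /a/; rule 1 does not apply here → [l].
/a/ meets the environment for rule 4 (in an unstressed syllable) → [ə].
/v/ — not in any rule's target class → [v].
/a/ (between /v/ and /d/): in an unstressed syllable, so rule 4 applies → [ə].
Rule 2 applies to /d/ (between /a/ and /a/: between two vowels) → [ɾ].
/a/ — between /d/ and /l/, in an unstressed syllable — surfaces as [ə] (rule 4).
/l/ (between /a/ and /r/) fails the environment for rule 1, so it stays [l].
/r/ — between /l/ and /o/; rule 3 does not apply here → [r].
/o/ (word-final) occurs in an unstressed syllable → [ə] by rule 4.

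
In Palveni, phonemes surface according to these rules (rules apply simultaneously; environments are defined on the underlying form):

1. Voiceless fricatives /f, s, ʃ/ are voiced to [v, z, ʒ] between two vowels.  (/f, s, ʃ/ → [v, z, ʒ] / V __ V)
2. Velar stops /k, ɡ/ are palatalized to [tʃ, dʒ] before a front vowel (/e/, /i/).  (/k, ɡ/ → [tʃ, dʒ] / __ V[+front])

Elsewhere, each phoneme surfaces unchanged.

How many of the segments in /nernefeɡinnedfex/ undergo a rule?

Segments that undergo a rule: /f/ → [v] (rule 1); /ɡ/ → [dʒ] (rule 2).
All other segments surface unchanged.

2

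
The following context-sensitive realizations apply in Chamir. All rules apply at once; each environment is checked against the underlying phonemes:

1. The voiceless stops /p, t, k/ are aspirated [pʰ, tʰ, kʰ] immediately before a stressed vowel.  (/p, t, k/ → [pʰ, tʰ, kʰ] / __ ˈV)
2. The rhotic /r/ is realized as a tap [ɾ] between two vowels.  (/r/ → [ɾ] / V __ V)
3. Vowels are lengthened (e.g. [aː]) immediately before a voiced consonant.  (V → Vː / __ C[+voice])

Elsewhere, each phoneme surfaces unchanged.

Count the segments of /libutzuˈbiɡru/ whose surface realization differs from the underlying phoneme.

3

Segments that undergo a rule: /i/ → [iː] (rule 3); /u/ → [uː] (rule 3); /i/ → [iː] (rule 3).
All other segments surface unchanged.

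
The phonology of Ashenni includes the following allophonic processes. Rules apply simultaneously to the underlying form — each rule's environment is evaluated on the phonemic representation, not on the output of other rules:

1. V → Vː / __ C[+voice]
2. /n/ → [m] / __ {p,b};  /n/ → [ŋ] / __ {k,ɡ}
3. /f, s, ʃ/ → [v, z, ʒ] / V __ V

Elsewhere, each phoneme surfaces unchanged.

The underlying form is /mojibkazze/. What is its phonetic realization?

[moːjiːbkaːzze]

/o/ (between /m/ and /j/): before a voiced consonant, so rule 1 applies → [oː].
/i/ (between /j/ and /b/) occurs before a voiced consonant → [iː] by rule 1.
/a/ (between /k/ and /z/) occurs before a voiced consonant → [aː] by rule 1.
/e/ — word-final; rule 1 does not apply here → [e].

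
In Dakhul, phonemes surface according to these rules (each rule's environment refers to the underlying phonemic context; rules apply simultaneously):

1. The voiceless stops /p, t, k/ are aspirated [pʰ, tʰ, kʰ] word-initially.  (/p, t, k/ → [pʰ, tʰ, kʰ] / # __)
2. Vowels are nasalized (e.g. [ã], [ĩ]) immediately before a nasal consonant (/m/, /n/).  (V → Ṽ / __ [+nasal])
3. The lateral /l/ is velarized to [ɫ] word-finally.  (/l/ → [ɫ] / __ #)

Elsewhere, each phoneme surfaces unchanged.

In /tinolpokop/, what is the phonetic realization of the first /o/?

/o/ (between /n/ and /l/) fails the environment for rule 2, so it stays [o].

[o]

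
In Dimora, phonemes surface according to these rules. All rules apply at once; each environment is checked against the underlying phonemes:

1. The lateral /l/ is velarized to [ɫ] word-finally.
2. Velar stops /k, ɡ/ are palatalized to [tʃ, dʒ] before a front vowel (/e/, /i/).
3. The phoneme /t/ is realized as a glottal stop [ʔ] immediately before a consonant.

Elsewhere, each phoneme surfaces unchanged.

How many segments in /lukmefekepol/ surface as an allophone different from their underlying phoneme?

Segments that undergo a rule: /k/ → [tʃ] (rule 2); /l/ → [ɫ] (rule 1).
All other segments surface unchanged.

2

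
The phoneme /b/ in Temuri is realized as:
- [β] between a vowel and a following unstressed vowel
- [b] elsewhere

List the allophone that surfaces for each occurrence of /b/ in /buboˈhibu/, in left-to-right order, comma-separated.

[b], [β], [β]

Occurrence 1 (position 1): no conditioning environment matches → elsewhere allophone [b].
Occurrence 2 (position 3): between a vowel and a following unstressed vowel → [β].
Occurrence 3 (position 7): between a vowel and a following unstressed vowel → [β].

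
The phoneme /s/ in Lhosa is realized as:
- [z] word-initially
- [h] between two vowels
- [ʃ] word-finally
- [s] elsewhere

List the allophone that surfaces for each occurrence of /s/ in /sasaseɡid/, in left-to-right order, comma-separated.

Occurrence 1 (position 1): word-initially → [z].
Occurrence 2 (position 3): between two vowels → [h].
Occurrence 3 (position 5): between two vowels → [h].

[z], [h], [h]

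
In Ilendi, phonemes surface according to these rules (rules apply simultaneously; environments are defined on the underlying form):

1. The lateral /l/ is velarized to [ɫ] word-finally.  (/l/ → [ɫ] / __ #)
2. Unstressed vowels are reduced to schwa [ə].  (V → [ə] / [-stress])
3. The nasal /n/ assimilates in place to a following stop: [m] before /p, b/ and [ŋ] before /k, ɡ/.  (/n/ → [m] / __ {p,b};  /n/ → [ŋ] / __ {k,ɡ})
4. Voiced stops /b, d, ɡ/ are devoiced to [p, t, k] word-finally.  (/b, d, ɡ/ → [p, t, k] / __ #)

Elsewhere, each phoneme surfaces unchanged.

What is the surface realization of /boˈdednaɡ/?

[bəˈdednək]

/b/ — word-initial; rule 4 does not apply here → [b].
/o/ — between /b/ and /d/, in an unstressed syllable — surfaces as [ə] (rule 2).
/d/ (between /o/ and /e/): rule 4 targets it, but not word-finally → unchanged [d].
/e/ (between /d/ and /d/): rule 2 targets it, but not in an unstressed syllable → unchanged [e].
/d/ (between /e/ and /n/) is in the target of rule 4 but the environment (word-finally) is not met → [d].
/n/ (between /d/ and /a/) is in the target of rule 3 but the environment (before a labial or velar stop) is not met → [n].
/a/ meets the environment for rule 2 (in an unstressed syllable) → [ə].
Rule 4 applies to /ɡ/ (word-final: word-finally) → [k].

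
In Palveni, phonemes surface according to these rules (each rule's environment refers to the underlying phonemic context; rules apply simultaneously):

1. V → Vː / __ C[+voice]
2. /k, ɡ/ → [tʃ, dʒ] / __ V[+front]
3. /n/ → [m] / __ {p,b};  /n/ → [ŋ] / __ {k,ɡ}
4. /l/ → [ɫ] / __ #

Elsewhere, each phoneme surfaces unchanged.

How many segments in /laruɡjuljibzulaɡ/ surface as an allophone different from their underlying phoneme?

Segments that undergo a rule: /a/ → [aː] (rule 1); /u/ → [uː] (rule 1); /u/ → [uː] (rule 1); /i/ → [iː] (rule 1); /u/ → [uː] (rule 1); /a/ → [aː] (rule 1).
All other segments surface unchanged.

6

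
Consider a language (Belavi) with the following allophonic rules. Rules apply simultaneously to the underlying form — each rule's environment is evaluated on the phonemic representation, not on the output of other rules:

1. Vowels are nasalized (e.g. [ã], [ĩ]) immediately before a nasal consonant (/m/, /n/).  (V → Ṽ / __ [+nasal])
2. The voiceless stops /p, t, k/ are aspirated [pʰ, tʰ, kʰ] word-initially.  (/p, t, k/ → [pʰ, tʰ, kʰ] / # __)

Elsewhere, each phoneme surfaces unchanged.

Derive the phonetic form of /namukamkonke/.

[nãmukãmkõnke]

/a/ — between /n/ and /m/, before a nasal consonant — surfaces as [ã] (rule 1).
/u/ (between /m/ and /k/): rule 1 targets it, but not before a nasal consonant → unchanged [u].
/k/ — between /u/ and /a/; rule 2 does not apply here → [k].
/a/ (between /k/ and /m/): before a nasal consonant, so rule 1 applies → [ã].
/k/ (between /m/ and /o/) fails the environment for rule 2, so it stays [k].
Rule 1 applies to /o/ (between /k/ and /n/: before a nasal consonant) → [õ].
/k/ (between /n/ and /e/): rule 2 targets it, but not word-initially → unchanged [k].
/e/ — word-final; rule 1 does not apply here → [e].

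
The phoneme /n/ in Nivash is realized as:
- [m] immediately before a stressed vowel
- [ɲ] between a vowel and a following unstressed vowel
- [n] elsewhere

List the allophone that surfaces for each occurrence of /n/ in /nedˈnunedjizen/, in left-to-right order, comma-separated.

[n], [m], [ɲ], [n]

Occurrence 1 (position 1): no conditioning environment matches → elsewhere allophone [n].
Occurrence 2 (position 4): immediately before a stressed vowel → [m].
Occurrence 3 (position 6): between a vowel and a following unstressed vowel → [ɲ].
Occurrence 4 (position 13): no conditioning environment matches → elsewhere allophone [n].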